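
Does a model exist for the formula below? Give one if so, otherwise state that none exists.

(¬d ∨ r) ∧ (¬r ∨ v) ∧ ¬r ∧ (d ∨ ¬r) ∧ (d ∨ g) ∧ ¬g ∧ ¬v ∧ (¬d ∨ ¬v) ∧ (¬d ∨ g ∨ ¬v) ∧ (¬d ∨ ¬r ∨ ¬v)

UNSATISFIABLE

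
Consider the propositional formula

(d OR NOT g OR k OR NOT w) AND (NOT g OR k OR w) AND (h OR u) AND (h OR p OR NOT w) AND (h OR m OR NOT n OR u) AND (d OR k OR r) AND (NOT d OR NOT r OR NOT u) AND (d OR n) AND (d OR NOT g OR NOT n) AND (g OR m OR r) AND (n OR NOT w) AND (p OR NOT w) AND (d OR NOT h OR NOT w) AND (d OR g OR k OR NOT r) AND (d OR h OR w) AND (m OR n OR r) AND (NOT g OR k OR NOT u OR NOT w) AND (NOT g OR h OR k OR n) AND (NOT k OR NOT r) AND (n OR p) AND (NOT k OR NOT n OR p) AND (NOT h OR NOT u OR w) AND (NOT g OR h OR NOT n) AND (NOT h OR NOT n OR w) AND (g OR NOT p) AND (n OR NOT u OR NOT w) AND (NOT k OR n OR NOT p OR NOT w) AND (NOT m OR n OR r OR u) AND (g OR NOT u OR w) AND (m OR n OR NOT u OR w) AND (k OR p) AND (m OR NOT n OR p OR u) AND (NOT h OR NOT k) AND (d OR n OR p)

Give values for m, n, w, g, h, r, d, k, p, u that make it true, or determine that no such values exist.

Set m = True.
Set n = True.
Set w = True.
  then (p OR NOT w) forces p = True.
  then (g OR NOT p) forces g = True.
  then (d OR NOT g OR NOT n) forces d = True.
  then (NOT g OR h OR NOT n) forces h = True.
  then (NOT h OR NOT k) forces k = False.
  then (NOT g OR k OR NOT u OR NOT w) forces u = False.
Set r = False.
All clauses satisfied.

m = True; n = True; w = True; g = True; h = True; r = False; d = True; k = False; p = True; u = False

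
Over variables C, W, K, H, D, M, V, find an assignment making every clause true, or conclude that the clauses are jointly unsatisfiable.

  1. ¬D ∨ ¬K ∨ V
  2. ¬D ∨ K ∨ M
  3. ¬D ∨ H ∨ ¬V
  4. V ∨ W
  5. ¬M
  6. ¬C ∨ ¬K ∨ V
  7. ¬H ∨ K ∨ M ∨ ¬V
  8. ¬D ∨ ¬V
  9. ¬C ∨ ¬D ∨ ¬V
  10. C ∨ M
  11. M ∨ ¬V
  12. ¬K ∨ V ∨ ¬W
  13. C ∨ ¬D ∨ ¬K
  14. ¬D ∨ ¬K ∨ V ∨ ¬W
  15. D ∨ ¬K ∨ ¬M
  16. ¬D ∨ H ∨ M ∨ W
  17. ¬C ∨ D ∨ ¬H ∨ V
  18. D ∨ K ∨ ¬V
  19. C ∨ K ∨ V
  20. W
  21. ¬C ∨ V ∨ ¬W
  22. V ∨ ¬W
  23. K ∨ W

The formula is unsatisfiable.

Case V = True:
  (¬M) forces M = False.
  Clause (M ∨ ¬V) is falsified — contradiction.
Case V = False:
  (V ∨ W) forces W = True.
  Clause (V ∨ ¬W) is falsified — contradiction.
Both cases fail, so the formula is unsatisfiable.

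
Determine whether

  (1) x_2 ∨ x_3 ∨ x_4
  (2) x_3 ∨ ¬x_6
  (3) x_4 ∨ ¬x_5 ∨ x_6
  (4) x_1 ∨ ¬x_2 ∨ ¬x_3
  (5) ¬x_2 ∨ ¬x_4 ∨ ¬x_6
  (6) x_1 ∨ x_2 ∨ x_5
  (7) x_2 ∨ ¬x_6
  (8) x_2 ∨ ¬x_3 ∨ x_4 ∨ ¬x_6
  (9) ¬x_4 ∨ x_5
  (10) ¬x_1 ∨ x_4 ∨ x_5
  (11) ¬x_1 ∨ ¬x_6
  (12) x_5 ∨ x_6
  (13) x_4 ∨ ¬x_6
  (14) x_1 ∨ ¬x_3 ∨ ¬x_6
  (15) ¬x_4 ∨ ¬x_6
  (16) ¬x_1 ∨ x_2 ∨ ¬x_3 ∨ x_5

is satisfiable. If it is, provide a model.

x_1 = True, x_2 = True, x_3 = False, x_4 = True, x_5 = True, x_6 = False

Set x_1 = True.
  then (¬x_1 ∨ ¬x_6) forces x_6 = False.
  then (x_5 ∨ x_6) forces x_5 = True.
  then (x_4 ∨ ¬x_5 ∨ x_6) forces x_4 = True.
Set x_2 = True.
Set x_3 = False.
All clauses satisfied.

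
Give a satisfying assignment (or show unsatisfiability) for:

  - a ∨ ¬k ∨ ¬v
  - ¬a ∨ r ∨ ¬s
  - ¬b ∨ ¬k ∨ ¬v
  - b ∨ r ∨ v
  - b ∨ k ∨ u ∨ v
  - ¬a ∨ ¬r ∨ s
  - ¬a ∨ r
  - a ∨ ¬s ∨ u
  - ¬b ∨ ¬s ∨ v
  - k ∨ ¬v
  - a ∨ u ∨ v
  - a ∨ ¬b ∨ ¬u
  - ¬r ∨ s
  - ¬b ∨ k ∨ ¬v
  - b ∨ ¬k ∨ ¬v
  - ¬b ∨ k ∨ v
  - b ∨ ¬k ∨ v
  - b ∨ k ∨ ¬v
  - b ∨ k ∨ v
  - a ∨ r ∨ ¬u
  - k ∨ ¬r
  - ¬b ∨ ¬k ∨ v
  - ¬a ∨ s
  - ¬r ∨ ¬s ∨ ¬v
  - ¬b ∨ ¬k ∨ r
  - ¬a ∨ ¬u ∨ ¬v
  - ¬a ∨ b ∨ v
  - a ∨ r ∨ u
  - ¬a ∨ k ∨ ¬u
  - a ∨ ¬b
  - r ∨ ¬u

Case r = True:
  (¬r ∨ s) forces s = True.
  (k ∨ ¬r) forces k = True.
  (¬r ∨ ¬s ∨ ¬v) forces v = False.
  (¬b ∨ ¬s ∨ v) forces b = False.
  Clause (b ∨ ¬k ∨ v) is falsified — contradiction.
Case r = False:
  (¬a ∨ r) forces a = False.
  (a ∨ r ∨ ¬u) forces u = False.
  Clause (a ∨ r ∨ u) is falsified — contradiction.
Both cases fail, so the formula is unsatisfiable.

UNSATISFIABLE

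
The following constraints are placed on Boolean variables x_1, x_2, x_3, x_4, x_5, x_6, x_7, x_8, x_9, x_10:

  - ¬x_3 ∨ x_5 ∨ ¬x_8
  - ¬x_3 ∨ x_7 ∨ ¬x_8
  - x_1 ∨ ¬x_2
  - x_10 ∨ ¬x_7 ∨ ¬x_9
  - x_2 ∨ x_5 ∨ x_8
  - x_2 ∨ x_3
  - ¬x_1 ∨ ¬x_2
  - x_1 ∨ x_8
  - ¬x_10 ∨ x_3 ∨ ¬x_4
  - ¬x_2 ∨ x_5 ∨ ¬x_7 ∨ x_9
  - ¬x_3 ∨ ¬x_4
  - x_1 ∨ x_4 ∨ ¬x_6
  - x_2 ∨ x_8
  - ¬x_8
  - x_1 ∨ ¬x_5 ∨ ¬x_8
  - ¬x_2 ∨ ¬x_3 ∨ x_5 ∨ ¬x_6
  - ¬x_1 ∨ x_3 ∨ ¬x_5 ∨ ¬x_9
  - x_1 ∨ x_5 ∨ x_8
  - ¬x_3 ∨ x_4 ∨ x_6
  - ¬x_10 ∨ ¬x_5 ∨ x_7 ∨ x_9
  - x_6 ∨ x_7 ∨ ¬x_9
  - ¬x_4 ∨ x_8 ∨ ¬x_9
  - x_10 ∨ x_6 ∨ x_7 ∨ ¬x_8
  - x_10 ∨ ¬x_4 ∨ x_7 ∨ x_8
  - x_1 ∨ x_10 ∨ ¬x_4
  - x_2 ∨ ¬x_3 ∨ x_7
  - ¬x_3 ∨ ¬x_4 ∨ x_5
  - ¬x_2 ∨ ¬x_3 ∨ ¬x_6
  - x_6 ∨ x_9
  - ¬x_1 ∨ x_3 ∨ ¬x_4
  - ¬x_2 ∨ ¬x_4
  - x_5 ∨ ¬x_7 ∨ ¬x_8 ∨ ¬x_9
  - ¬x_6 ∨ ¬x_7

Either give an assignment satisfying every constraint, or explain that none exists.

Unsatisfiable

Case x_8 = True:
  Clause (¬x_8) is falsified — contradiction.
Case x_8 = False:
  (x_1 ∨ x_8) forces x_1 = True.
  (¬x_1 ∨ ¬x_2) forces x_2 = False.
  Clause (x_2 ∨ x_8) is falsified — contradiction.
Both cases fail, so the formula is unsatisfiable.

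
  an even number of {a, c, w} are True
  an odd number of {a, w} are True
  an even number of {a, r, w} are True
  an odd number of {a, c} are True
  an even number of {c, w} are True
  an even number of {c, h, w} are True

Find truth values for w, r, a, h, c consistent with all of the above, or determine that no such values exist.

w=T, r=T, a=F, h=F, c=T

{a, c, w}: 2 true → even ✓
{a, w}: 1 true → odd ✓
{a, r, w}: 2 true → even ✓
{a, c}: 1 true → odd ✓
{c, w}: 2 true → even ✓
{c, h, w}: 2 true → even ✓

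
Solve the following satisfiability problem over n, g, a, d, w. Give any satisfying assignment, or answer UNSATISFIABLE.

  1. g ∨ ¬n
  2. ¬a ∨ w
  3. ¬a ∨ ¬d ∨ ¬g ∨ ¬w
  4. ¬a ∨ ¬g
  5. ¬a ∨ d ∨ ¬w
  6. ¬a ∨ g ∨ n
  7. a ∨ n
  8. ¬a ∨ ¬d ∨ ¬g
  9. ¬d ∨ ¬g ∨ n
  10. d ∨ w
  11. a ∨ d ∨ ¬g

n: True, g: True, a: False, d: True, w: True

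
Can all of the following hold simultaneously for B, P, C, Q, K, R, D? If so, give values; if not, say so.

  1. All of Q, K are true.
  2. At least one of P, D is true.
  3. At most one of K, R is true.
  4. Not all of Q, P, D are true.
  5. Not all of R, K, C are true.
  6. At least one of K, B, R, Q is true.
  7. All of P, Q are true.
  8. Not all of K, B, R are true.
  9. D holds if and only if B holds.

B = False, P = True, C = True, Q = True, K = True, R = False, D = False

  (1) {Q, K}: all 2 true ✓
  (2) {P, D}: 1 true — at least one ✓
  (3) {K, R}: 1 true — at most one ✓
  (4) {Q, P, D}: 2/3 true — not all ✓
  (5) {R, K, C}: 2/3 true — not all ✓
  (6) {K, B, R, Q}: 2 true — at least one ✓
  (7) {P, Q}: all 2 true ✓
  (8) {K, B, R}: 1/3 true — not all ✓
  (9) D=F, B=F — same ✓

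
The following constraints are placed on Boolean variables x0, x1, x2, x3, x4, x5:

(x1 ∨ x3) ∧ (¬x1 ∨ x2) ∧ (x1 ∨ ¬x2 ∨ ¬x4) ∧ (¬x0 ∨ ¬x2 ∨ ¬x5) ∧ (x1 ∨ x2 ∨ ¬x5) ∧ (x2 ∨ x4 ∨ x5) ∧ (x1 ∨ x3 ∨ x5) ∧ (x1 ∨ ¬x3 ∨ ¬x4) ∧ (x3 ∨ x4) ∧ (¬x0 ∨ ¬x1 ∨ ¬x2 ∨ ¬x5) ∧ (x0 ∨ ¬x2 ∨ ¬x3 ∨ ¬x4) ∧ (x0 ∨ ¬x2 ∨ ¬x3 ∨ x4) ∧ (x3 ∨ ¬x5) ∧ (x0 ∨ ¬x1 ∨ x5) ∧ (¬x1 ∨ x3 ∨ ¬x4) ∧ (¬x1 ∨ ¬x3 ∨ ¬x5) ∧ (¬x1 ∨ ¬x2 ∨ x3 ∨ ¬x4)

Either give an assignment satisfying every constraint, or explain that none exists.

x0=T, x1=T, x2=T, x3=T, x4=T, x5=F

Set x0 = True.
Set x1 = True.
  then (¬x1 ∨ x2) forces x2 = True.
  then (¬x0 ∨ ¬x2 ∨ ¬x5) forces x5 = False.
Set x3 = True.
Set x4 = True.
All clauses satisfied.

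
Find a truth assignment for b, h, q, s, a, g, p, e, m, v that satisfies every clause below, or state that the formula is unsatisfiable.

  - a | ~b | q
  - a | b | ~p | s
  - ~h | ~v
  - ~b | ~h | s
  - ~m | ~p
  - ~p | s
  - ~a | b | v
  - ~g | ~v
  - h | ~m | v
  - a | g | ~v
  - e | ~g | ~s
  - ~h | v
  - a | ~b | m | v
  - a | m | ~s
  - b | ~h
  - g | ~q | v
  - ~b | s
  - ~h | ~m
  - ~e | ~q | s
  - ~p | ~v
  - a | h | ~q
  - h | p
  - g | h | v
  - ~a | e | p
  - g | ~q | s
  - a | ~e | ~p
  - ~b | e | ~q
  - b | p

Set b = True.
  then (~b | s) forces s = True.
Set h = False.
  then (h | p) forces p = True.
  then (~m | ~p) forces m = False.
  then (a | m | ~s) forces a = True.
  then (~p | ~v) forces v = False.
  then (g | h | v) forces g = True.
  then (e | ~g | ~s) forces e = True.
Set q = False.
All clauses satisfied.

b = True, h = False, q = False, s = True, a = True, g = True, p = True, e = True, m = False, v = False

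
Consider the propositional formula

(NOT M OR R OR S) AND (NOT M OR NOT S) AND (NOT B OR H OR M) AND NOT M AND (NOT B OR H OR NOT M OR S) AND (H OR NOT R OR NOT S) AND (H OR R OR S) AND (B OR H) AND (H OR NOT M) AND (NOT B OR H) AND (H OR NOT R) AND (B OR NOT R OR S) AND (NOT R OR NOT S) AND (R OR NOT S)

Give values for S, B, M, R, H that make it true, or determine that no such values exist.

S = False, B = False, M = False, R = False, H = True

Unit clause (NOT M) forces M = False.
Set S = False.
Set B = False.
  then (B OR H) forces H = True.
  then (B OR NOT R OR S) forces R = False.
All clauses satisfied.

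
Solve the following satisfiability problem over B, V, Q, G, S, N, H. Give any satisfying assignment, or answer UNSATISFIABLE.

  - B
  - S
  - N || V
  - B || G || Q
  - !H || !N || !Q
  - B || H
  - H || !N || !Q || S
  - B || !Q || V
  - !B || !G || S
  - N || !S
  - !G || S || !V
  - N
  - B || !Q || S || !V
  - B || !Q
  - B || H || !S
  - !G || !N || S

Unit clause (B) forces B = True.
Unit clause (S) forces S = True.
In (N || !S) only N is left, so N = True.
Set V = False.
Set Q = False.
Set G = True.
Set H = True.
All clauses satisfied.

B = True, V = False, Q = False, G = True, S = True, N = True, H = True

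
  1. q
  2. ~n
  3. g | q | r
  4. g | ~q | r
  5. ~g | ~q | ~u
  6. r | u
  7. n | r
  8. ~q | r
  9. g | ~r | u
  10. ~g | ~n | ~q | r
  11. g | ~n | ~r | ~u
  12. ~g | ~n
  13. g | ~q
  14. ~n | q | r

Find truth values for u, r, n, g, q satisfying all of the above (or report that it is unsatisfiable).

Unit clause (q) forces q = True.
Unit clause (~n) forces n = False.
In (n | r) only r is left, so r = True.
In (g | ~q) only g is left, so g = True.
In (~g | ~q | ~u) only ~u is left, so u = False.
All clauses satisfied.

u: False, r: True, n: False, g: True, q: True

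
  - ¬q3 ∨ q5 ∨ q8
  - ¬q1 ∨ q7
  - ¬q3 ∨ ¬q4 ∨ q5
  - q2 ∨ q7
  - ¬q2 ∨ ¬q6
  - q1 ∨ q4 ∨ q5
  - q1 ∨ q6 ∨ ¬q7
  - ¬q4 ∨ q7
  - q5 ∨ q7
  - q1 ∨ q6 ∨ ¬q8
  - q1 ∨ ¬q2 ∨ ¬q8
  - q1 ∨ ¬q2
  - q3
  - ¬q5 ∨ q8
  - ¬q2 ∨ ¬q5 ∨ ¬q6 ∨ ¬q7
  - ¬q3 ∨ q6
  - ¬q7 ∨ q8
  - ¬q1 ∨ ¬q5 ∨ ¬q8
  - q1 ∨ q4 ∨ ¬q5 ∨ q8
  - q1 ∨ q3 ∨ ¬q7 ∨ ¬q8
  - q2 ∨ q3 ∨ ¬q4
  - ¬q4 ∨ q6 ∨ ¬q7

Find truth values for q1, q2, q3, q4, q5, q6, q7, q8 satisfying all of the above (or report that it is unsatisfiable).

Unit clause (q3) forces q3 = True.
In (¬q3 ∨ q6) only q6 is left, so q6 = True.
In (¬q2 ∨ ¬q6) only ¬q2 is left, so q2 = False.
In (q2 ∨ q7) only q7 is left, so q7 = True.
In (¬q7 ∨ q8) only q8 is left, so q8 = True.
Set q1 = False.
Set q4 = False.
  then (q1 ∨ q4 ∨ q5) forces q5 = True.
All clauses satisfied.

q1 = False; q2 = False; q3 = True; q4 = False; q5 = True; q6 = True; q7 = True; q8 = True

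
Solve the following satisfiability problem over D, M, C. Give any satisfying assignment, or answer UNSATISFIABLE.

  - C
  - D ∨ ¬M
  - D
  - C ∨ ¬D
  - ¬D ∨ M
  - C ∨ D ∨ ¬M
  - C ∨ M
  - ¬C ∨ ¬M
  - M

Case M = True:
  (C) forces C = True.
  Clause (¬C ∨ ¬M) is falsified — contradiction.
Case M = False:
  Clause (M) is falsified — contradiction.
Both cases fail, so the formula is unsatisfiable.

Unsatisfiable — no assignment works.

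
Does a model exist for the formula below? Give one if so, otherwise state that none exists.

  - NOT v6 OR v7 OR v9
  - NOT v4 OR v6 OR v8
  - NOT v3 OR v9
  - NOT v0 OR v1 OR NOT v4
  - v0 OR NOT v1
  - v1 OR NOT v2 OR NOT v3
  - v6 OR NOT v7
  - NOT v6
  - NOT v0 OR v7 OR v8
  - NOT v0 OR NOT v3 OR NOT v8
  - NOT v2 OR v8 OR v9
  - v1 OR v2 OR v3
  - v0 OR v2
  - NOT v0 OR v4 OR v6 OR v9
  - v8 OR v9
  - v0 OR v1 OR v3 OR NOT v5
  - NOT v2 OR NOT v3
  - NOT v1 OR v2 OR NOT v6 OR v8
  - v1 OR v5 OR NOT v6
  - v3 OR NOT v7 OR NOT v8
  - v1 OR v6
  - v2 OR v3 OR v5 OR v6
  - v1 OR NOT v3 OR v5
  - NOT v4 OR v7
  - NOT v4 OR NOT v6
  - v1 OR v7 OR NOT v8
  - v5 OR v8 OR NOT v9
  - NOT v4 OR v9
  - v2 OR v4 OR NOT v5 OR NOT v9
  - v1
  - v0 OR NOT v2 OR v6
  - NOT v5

Unit clause (NOT v6) forces v6 = False.
In (v1 OR v6) only v1 is left, so v1 = True.
Unit clause (NOT v5) forces v5 = False.
In (v0 OR NOT v1) only v0 is left, so v0 = True.
In (v6 OR NOT v7) only NOT v7 is left, so v7 = False.
In (NOT v0 OR v7 OR v8) only v8 is left, so v8 = True.
In (NOT v0 OR NOT v3 OR NOT v8) only NOT v3 is left, so v3 = False.
In (v2 OR v3 OR v5 OR v6) only v2 is left, so v2 = True.
In (NOT v4 OR v7) only NOT v4 is left, so v4 = False.
In (NOT v0 OR v4 OR v6 OR v9) only v9 is left, so v9 = True.
All clauses satisfied.

v0: True, v1: True, v2: True, v3: False, v4: False, v5: False, v6: False, v7: False, v8: True, v9: True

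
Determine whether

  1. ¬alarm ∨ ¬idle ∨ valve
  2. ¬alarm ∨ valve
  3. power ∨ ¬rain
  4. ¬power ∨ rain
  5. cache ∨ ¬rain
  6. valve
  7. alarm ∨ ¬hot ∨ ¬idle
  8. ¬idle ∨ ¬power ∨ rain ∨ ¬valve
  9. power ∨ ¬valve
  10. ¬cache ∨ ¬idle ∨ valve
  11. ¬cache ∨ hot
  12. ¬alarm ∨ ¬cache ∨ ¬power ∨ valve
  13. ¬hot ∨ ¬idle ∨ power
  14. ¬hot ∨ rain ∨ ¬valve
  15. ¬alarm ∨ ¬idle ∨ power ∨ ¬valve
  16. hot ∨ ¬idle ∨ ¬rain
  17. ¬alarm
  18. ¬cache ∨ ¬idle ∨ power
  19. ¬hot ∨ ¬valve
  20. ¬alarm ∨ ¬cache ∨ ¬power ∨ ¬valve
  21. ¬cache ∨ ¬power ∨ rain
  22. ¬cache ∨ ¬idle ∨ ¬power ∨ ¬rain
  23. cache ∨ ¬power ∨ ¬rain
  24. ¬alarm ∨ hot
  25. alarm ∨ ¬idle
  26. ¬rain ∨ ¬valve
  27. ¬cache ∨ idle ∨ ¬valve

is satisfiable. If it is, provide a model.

Case valve = True:
  (power ∨ ¬valve) forces power = True.
  (¬power ∨ rain) forces rain = True.
  Clause (¬rain ∨ ¬valve) is falsified — contradiction.
Case valve = False:
  Clause (valve) is falsified — contradiction.
Both cases fail, so the formula is unsatisfiable.

UNSATISFIABLE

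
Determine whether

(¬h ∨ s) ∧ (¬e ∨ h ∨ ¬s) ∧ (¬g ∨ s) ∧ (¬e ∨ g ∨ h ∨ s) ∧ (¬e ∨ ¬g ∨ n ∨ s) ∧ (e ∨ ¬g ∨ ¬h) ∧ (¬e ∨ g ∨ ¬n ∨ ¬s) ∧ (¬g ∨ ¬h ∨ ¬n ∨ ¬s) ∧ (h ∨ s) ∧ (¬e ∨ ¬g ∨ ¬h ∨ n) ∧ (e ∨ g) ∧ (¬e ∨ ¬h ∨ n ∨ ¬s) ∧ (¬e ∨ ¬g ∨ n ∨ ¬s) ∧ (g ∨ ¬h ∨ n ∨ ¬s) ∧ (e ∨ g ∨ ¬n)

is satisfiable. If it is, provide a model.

s = True; n = True; h = False; g = True; e = False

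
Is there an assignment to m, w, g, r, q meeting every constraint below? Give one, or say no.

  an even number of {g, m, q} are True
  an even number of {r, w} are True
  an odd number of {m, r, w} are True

m: True, w: True, g: True, r: True, q: False

{g, m, q}: 2 true → even ✓
{r, w}: 2 true → even ✓
{m, r, w}: 3 true → odd ✓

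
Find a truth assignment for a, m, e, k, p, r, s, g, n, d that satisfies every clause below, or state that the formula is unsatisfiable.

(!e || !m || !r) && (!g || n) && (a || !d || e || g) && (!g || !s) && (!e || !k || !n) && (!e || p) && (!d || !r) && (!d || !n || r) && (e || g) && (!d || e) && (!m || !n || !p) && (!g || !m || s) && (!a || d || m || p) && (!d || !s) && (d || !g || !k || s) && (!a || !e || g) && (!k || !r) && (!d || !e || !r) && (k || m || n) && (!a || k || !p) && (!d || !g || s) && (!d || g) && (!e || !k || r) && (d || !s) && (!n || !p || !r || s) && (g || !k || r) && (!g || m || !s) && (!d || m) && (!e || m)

a: False, m: True, e: True, k: False, p: True, r: False, s: False, g: False, n: False, d: False

Set a = False.
Set m = True.
Set e = True.
  then (!e || !m || !r) forces r = False.
  then (!e || p) forces p = True.
  then (!m || !n || !p) forces n = False.
  then (!e || !k || r) forces k = False.
  then (!g || n) forces g = False.
  then (!d || g) forces d = False.
  then (d || !s) forces s = False.
All clauses satisfied.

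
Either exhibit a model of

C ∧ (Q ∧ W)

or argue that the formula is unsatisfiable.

W=T; Q=T; C=T

  Q ∧ W = True
Both conjuncts True, so the formula holds.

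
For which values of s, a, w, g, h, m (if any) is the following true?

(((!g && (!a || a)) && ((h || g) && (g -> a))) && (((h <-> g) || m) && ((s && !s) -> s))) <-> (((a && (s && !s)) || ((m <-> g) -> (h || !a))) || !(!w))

s = False, a = False, w = True, g = False, h = True, m = True

  (((!g && (!a || a)) && ((h || g) && (g -> a))) && (((h <-> g) || m) && ((s && !s) -> s))) <-> (((a && (s && !s)) || ((m <-> g) -> (h || !a))) || !(!w)) = True
    ((!g && (!a || a)) && ((h || g) && (g -> a))) && (((h <-> g) || m) && ((s && !s) -> s)) = True
      (!g && (!a || a)) && ((h || g) && (g -> a)) = True
        !g && (!a || a) = True
          !g = True
          !a || a = True
            !a = True
        (h || g) && (g -> a) = True
          h || g = True
          g -> a = True
      ((h <-> g) || m) && ((s && !s) -> s) = True
        (h <-> g) || m = True
          h <-> g = False
        (s && !s) -> s = True
          s && !s = False
            !s = True
    ((a && (s && !s)) || ((m <-> g) -> (h || !a))) || !(!w) = True
      (a && (s && !s)) || ((m <-> g) -> (h || !a)) = True
        a && (s && !s) = False
          s && !s = False
            !s = True
        (m <-> g) -> (h || !a) = True
          m <-> g = False
          h || !a = True
            !a = True
      !(!w) = True
        !w = False
The formula evaluates to True.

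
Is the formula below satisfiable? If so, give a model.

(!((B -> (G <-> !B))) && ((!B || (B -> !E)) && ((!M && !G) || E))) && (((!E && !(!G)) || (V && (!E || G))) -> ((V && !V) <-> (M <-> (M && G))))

No satisfying assignment exists.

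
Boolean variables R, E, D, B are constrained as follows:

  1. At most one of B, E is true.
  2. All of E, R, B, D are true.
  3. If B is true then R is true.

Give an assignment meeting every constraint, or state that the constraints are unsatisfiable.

Unsatisfiable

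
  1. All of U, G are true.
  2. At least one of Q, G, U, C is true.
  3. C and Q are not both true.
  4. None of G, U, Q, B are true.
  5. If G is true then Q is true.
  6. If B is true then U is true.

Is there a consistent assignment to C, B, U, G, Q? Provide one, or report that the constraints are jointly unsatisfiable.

Unsatisfiable — no assignment works.

Case U = True:
  Constraint (4) is violated (U=T) — contradiction.
Case U = False:
  Constraint (1) is violated (U=F) — contradiction.
Both cases fail — unsatisfiable.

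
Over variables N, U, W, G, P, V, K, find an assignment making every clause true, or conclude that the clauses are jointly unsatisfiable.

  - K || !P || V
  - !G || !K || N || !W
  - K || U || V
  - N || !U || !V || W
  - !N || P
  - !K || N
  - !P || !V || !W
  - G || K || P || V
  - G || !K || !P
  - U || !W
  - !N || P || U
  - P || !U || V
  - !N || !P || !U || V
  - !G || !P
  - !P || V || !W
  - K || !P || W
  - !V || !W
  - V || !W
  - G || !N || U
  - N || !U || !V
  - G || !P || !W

Set N = False.
  then (!K || N) forces K = False.
Set U = False.
  then (K || U || V) forces V = True.
  then (U || !W) forces W = False.
  then (K || !P || W) forces P = False.
Set G = True.
All clauses satisfied.

N: False, U: False, W: False, G: True, P: False, V: True, K: False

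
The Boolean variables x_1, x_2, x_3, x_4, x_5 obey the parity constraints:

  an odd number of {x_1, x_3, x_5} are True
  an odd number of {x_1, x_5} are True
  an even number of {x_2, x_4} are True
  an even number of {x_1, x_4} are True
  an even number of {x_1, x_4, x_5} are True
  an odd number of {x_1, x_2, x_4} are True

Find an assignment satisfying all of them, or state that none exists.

x_1 = True; x_2 = True; x_3 = False; x_4 = True; x_5 = False

{x_1, x_3, x_5}: 1 true → odd ✓
{x_1, x_5}: 1 true → odd ✓
{x_2, x_4}: 2 true → even ✓
{x_1, x_4}: 2 true → even ✓
{x_1, x_4, x_5}: 2 true → even ✓
{x_1, x_2, x_4}: 3 true → odd ✓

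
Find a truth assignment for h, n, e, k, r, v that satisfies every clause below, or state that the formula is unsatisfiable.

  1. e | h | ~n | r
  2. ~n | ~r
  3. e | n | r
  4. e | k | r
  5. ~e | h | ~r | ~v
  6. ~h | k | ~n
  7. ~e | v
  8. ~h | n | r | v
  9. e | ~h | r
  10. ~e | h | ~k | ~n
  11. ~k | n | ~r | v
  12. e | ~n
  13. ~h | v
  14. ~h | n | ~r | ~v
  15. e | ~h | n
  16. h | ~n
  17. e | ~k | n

Set h = False.
  then (h | ~n) forces n = False.
Set e = False.
  then (e | n | r) forces r = True.
  then (e | ~k | n) forces k = False.
Set v = False.
All clauses satisfied.

h = False, n = False, e = False, k = False, r = True, v = False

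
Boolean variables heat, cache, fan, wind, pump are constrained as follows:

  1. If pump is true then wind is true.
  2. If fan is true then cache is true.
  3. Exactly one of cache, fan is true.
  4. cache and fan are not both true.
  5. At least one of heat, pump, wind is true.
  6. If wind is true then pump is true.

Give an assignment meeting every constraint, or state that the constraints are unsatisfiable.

heat: False; cache: True; fan: False; wind: True; pump: True

  (1) pump=T ⇒ wind: T ✓
  (2) fan=F ⇒ cache: vacuous ✓
  (3) {cache, fan}: 1 true — exactly one ✓
  (4) cache=T, fan=F — not both ✓
  (5) {heat, pump, wind}: 2 true — at least one ✓
  (6) wind=T ⇒ pump: T ✓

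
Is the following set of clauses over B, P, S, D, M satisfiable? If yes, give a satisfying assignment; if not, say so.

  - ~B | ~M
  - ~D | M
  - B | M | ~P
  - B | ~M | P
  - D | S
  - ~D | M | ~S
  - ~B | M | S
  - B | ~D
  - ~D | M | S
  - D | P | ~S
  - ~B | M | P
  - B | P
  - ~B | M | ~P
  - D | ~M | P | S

B = False, P = True, S = True, D = False, M = True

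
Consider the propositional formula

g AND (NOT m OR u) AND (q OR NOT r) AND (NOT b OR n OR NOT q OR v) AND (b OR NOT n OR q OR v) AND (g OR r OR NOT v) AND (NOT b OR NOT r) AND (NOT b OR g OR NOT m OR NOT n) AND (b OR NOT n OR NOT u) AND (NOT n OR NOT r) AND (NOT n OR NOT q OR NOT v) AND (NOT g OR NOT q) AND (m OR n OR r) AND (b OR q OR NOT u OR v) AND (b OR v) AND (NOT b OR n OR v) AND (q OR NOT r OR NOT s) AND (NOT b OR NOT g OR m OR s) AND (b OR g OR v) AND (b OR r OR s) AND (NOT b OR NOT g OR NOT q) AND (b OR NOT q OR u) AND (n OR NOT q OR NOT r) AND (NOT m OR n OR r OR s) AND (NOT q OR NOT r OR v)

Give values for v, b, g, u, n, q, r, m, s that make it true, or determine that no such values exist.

Unit clause (g) forces g = True.
In (NOT g OR NOT q) only NOT q is left, so q = False.
In (q OR NOT r) only NOT r is left, so r = False.
Set v = True.
Set b = False.
  then (b OR r OR s) forces s = True.
Set u = True.
  then (b OR NOT n OR NOT u) forces n = False.
  then (m OR n OR r) forces m = True.
All clauses satisfied.

v=T; b=F; g=T; u=T; n=F; q=F; r=F; m=T; s=T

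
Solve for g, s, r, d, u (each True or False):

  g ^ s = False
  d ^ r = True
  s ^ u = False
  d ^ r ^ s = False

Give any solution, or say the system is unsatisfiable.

g=T; s=T; r=T; d=F; u=T

g ^ s = T ^ T = False ✓
d ^ r = F ^ T = True ✓
s ^ u = T ^ T = False ✓
d ^ r ^ s = F ^ T ^ T = False ✓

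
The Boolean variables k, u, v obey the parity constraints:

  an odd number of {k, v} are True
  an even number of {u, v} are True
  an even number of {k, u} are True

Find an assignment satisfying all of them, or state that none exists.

Adding constraints 1, 2, 3 mod 2: every variable appears an even number of times on the left, so the left side is 0.
But the right sides sum to 1 (mod 2). 0 ≠ 1 — the system is inconsistent.

Unsatisfiable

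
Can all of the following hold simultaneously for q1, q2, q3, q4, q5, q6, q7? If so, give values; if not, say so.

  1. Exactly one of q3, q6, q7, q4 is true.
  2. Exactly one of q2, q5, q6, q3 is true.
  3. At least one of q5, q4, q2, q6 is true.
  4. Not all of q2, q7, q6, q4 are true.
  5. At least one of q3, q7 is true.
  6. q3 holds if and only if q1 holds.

q1 = False, q2 = False, q3 = False, q4 = False, q5 = True, q6 = False, q7 = True

  (1) {q3, q6, q7, q4}: 1 true — exactly one ✓
  (2) {q2, q5, q6, q3}: 1 true — exactly one ✓
  (3) {q5, q4, q2, q6}: 1 true — at least one ✓
  (4) {q2, q7, q6, q4}: 1/4 true — not all ✓
  (5) {q3, q7}: 1 true — at least one ✓
  (6) q3=F, q1=F — same ✓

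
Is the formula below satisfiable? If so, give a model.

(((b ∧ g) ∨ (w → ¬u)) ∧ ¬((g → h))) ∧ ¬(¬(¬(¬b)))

h = False, g = True, u = False, w = False, b = True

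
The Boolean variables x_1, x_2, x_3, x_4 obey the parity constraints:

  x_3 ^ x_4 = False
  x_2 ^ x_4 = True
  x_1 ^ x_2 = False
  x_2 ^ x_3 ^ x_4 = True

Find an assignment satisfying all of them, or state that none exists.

x_1: True, x_2: True, x_3: False, x_4: False

x_3 ^ x_4 = F ^ F = False ✓
x_2 ^ x_4 = T ^ F = True ✓
x_1 ^ x_2 = T ^ T = False ✓
x_2 ^ x_3 ^ x_4 = T ^ F ^ F = True ✓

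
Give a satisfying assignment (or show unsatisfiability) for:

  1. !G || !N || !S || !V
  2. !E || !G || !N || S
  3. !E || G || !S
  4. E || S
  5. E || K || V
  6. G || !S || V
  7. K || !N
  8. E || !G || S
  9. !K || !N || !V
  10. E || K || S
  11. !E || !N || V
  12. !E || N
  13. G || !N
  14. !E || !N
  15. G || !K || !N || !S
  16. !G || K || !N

G = True, E = False, K = True, N = True, V = False, S = True

Set G = True.
Set E = False.
  then (E || S) forces S = True.
Set K = True.
Set N = True.
  then (!G || !N || !S || !V) forces V = False.
All clauses satisfied.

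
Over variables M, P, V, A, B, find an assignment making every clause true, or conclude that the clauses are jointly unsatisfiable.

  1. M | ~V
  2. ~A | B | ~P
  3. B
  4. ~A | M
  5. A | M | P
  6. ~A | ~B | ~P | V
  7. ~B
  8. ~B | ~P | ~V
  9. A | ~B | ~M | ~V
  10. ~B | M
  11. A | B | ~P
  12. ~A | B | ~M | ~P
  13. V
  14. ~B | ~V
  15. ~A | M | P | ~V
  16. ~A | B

Unsatisfiable — no assignment works.

Case B = True:
  Clause (~B) is falsified — contradiction.
Case B = False:
  Clause (B) is falsified — contradiction.
Both cases fail, so the formula is unsatisfiable.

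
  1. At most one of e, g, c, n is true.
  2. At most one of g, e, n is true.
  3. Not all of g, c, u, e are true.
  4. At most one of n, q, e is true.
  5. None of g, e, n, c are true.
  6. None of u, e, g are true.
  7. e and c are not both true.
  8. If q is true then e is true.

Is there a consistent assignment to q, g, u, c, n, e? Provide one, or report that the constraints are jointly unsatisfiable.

q = False, g = False, u = False, c = False, n = False, e = False

  (1) {e, g, c, n}: 0 true — at most one ✓
  (2) {g, e, n}: 0 true — at most one ✓
  (3) {g, c, u, e}: 0/4 true — not all ✓
  (4) {n, q, e}: 0 true — at most one ✓
  (5) {g, e, n, c}: 0 true — none ✓
  (6) {u, e, g}: 0 true — none ✓
  (7) e=F, c=F — not both ✓
  (8) q=F ⇒ e: vacuous ✓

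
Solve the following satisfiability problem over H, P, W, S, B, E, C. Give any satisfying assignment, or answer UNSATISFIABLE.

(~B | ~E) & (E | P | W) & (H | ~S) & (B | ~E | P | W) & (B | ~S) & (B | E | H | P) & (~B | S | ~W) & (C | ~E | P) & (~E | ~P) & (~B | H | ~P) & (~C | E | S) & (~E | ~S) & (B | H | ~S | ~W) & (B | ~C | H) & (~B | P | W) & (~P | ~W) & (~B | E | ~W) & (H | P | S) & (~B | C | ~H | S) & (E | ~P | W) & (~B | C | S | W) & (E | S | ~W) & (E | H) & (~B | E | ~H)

H: True; P: False; W: True; S: False; B: False; E: True; C: True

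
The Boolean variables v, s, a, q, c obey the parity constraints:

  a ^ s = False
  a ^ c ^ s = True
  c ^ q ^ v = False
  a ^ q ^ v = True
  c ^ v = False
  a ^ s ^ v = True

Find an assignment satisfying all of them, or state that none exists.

v=T; s=F; a=F; q=F; c=T

a ^ s = F ^ F = False ✓
a ^ c ^ s = F ^ T ^ F = True ✓
c ^ q ^ v = T ^ F ^ T = False ✓
a ^ q ^ v = F ^ F ^ T = True ✓
c ^ v = T ^ T = False ✓
a ^ s ^ v = F ^ F ^ T = True ✓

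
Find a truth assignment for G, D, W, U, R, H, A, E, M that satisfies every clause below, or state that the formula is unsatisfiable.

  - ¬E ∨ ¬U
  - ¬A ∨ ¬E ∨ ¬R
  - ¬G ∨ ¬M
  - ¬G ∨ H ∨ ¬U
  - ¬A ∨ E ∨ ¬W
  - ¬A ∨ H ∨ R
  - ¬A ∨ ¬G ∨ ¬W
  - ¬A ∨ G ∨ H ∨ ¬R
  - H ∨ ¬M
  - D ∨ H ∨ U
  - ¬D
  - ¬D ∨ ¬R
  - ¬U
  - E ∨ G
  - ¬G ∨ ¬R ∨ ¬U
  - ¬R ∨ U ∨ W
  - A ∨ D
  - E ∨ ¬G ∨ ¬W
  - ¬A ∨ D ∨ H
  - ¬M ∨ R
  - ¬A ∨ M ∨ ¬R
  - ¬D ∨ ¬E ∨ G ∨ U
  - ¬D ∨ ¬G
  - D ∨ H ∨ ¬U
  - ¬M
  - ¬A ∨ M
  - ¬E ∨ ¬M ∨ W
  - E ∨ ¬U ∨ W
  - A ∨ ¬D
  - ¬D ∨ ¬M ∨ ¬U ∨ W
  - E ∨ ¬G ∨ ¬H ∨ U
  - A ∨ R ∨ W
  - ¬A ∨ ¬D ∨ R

Case D = True:
  Clause (¬D) is falsified — contradiction.
Case D = False:
  (¬U) forces U = False.
  (D ∨ H ∨ U) forces H = True.
  (A ∨ D) forces A = True.
  (¬M) forces M = False.
  Clause (¬A ∨ M) is falsified — contradiction.
Both cases fail, so the formula is unsatisfiable.

UNSATISFIABLE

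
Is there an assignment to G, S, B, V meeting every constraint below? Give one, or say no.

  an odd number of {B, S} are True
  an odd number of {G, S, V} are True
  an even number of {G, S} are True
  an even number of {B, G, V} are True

G: True, S: True, B: False, V: True

{B, S}: 1 true → odd ✓
{G, S, V}: 3 true → odd ✓
{G, S}: 2 true → even ✓
{B, G, V}: 2 true → even ✓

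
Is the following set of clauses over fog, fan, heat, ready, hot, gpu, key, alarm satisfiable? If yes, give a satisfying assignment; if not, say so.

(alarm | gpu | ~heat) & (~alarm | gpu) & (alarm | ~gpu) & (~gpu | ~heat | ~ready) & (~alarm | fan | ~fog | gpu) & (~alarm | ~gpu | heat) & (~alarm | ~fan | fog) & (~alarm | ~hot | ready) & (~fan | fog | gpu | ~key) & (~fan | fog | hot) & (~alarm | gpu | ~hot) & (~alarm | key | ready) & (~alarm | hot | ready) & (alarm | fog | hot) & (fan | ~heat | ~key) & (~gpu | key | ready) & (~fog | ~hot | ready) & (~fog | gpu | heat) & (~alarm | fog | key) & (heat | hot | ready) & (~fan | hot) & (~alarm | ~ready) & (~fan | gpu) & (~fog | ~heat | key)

Set fog = False.
Try fan = True:
  (~alarm | ~fan | fog) forces alarm = False.
  (alarm | ~gpu) forces gpu = False.
  clause (~fan | gpu) is falsified — backtrack.
So fan = False.
Try heat = True:
  (fan | ~heat | ~key) forces key = False.
  (~alarm | fog | key) forces alarm = False.
  (alarm | gpu | ~heat) forces gpu = True.
  clause (alarm | ~gpu) is falsified — backtrack.
So heat = False.
Set ready = True.
  then (~alarm | ~ready) forces alarm = False.
  then (alarm | ~gpu) forces gpu = False.
  then (alarm | fog | hot) forces hot = True.
Set key = False.
All clauses satisfied.

fog = False, fan = False, heat = False, ready = True, hot = True, gpu = False, key = False, alarm = False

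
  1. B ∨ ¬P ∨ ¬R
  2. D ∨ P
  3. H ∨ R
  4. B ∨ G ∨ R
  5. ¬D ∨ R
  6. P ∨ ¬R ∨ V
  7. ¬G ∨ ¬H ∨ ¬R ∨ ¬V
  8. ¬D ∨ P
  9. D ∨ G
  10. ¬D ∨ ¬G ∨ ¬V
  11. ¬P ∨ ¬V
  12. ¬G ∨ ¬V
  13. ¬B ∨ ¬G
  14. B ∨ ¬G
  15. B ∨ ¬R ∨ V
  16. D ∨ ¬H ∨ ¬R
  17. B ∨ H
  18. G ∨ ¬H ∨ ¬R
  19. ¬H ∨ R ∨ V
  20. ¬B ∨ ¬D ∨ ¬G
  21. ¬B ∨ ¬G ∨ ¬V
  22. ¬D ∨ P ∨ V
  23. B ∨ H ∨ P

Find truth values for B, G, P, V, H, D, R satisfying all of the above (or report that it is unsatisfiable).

Try B = False:
  (B ∨ ¬G) forces G = False.
  (B ∨ G ∨ R) forces R = True.
  (B ∨ ¬P ∨ ¬R) forces P = False.
  (D ∨ P) forces D = True.
  clause (¬D ∨ P) is falsified — backtrack.
So B = True.
  then (¬B ∨ ¬G) forces G = False.
  then (D ∨ G) forces D = True.
  then (¬D ∨ R) forces R = True.
  then (¬D ∨ P) forces P = True.
  then (¬P ∨ ¬V) forces V = False.
  then (G ∨ ¬H ∨ ¬R) forces H = False.
All clauses satisfied.

B: True, G: False, P: True, V: False, H: False, D: True, R: True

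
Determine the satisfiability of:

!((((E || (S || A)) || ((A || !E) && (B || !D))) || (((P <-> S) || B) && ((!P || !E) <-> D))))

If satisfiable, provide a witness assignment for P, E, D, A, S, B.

P=T, E=F, D=T, A=F, S=F, B=F

  !((((E || (S || A)) || ((A || !E) && (B || !D))) || (((P <-> S) || B) && ((!P || !E) <-> D)))) = True
    ((E || (S || A)) || ((A || !E) && (B || !D))) || (((P <-> S) || B) && ((!P || !E) <-> D)) = False
      (E || (S || A)) || ((A || !E) && (B || !D)) = False
        E || (S || A) = False
          S || A = False
        (A || !E) && (B || !D) = False
          A || !E = True
            !E = True
          B || !D = False
            !D = False
      ((P <-> S) || B) && ((!P || !E) <-> D) = False
        (P <-> S) || B = False
          P <-> S = False
        (!P || !E) <-> D = True
          !P || !E = True
            !P = False
            !E = True
The formula evaluates to True.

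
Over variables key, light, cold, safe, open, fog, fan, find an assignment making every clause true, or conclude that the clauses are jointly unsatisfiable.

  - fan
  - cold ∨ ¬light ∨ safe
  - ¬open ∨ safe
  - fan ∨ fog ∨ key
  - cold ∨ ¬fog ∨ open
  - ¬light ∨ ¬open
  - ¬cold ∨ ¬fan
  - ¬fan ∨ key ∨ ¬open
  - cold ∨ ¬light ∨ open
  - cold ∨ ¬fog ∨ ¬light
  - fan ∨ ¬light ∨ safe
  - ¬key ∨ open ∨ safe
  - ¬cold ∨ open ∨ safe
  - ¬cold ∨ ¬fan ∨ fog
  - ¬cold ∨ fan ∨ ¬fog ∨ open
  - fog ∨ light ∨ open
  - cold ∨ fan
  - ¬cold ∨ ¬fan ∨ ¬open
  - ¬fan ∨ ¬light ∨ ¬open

Unit clause (fan) forces fan = True.
In (¬cold ∨ ¬fan) only ¬cold is left, so cold = False.
Try key = False:
  (¬fan ∨ key ∨ ¬open) forces open = False.
  (cold ∨ ¬fog ∨ open) forces fog = False.
  (cold ∨ ¬light ∨ open) forces light = False.
  clause (fog ∨ light ∨ open) is falsified — backtrack.
So key = True.
Try light = True:
  (cold ∨ ¬light ∨ safe) forces safe = True.
  (¬light ∨ ¬open) forces open = False.
  clause (cold ∨ ¬light ∨ open) is falsified — backtrack.
So light = False.
Set safe = True.
Set open = True.
Set fog = False.
All clauses satisfied.

key=T, light=F, cold=F, safe=T, open=T, fog=F, fan=T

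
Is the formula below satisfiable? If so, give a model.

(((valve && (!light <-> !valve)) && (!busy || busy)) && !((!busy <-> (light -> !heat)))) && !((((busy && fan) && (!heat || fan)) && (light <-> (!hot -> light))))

light=T, busy=T, heat=F, fan=F, valve=T, hot=T

  ((valve && (!light <-> !valve)) && (!busy || busy)) && !((!busy <-> (light -> !heat))) = True
    (valve && (!light <-> !valve)) && (!busy || busy) = True
      valve && (!light <-> !valve) = True
        !light <-> !valve = True
          !light = False
          !valve = False
      !busy || busy = True
        !busy = False
    !((!busy <-> (light -> !heat))) = True
      !busy <-> (light -> !heat) = False
        !busy = False
        light -> !heat = True
          !heat = True
  !((((busy && fan) && (!heat || fan)) && (light <-> (!hot -> light)))) = True
    ((busy && fan) && (!heat || fan)) && (light <-> (!hot -> light)) = False
      (busy && fan) && (!heat || fan) = False
        busy && fan = False
        !heat || fan = True
          !heat = True
      light <-> (!hot -> light) = True
        !hot -> light = True
          !hot = False
Both conjuncts True, so the formula holds.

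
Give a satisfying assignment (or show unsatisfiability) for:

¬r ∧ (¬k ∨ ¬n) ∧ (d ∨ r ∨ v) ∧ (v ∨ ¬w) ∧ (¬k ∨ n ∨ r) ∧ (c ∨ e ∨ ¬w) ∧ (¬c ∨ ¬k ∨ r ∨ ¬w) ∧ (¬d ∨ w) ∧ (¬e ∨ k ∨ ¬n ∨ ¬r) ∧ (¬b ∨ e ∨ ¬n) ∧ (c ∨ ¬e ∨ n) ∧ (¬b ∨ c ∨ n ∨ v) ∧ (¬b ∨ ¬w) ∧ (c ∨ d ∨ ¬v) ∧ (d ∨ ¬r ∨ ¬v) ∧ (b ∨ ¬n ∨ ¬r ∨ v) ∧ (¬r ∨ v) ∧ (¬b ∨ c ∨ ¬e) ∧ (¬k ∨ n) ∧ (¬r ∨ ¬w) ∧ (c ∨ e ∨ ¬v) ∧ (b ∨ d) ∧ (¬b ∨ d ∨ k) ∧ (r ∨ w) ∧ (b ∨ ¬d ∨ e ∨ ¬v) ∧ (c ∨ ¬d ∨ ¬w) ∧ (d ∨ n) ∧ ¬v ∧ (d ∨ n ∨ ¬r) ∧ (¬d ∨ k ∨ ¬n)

Case r = True:
  Clause (¬r) is falsified — contradiction.
Case r = False:
  (r ∨ w) forces w = True.
  (v ∨ ¬w) forces v = True.
  Clause (¬v) is falsified — contradiction.
Both cases fail, so the formula is unsatisfiable.

Unsatisfiable — no assignment works.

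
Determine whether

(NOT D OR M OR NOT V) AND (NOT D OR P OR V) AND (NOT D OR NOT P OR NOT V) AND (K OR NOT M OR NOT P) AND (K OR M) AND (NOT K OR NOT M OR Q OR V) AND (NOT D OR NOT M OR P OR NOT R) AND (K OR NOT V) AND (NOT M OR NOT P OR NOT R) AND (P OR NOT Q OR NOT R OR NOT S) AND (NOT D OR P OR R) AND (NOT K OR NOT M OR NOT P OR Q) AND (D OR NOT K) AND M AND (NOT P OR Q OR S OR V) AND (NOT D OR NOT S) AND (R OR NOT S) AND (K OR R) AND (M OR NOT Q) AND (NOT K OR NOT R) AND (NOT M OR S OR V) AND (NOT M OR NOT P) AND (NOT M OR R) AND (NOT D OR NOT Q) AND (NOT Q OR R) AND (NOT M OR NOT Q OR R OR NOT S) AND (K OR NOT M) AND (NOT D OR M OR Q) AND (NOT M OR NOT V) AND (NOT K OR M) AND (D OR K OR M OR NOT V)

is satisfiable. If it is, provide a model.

Case M = True:
  (NOT M OR NOT P) forces P = False.
  (NOT M OR R) forces R = True.
  (NOT D OR NOT M OR P OR NOT R) forces D = False.
  (D OR NOT K) forces K = False.
  Clause (K OR NOT M) is falsified — contradiction.
Case M = False:
  Clause (M) is falsified — contradiction.
Both cases fail, so the formula is unsatisfiable.

The formula is unsatisfiable.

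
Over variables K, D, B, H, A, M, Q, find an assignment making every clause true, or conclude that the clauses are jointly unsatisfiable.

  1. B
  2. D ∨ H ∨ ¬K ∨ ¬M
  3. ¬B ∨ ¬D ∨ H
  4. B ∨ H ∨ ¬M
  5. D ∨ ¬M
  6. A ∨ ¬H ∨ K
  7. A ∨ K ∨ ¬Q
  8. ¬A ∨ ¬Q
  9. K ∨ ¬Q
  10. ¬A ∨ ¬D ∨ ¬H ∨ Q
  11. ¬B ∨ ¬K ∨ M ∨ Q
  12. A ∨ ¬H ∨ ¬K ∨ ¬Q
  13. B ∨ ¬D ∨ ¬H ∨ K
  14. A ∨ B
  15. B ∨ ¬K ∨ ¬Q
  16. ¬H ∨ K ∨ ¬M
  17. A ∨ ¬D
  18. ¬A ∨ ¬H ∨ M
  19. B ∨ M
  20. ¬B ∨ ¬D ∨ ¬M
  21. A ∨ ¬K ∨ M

Unit clause (B) forces B = True.
Set K = False.
  then (K ∨ ¬Q) forces Q = False.
Try D = True:
  (¬B ∨ ¬D ∨ H) forces H = True.
  (A ∨ ¬H ∨ K) forces A = True.
  clause (¬A ∨ ¬D ∨ ¬H ∨ Q) is falsified — backtrack.
So D = False.
  then (D ∨ ¬M) forces M = False.
Set H = False.
Set A = True.
All clauses satisfied.

K = False; D = False; B = True; H = False; A = True; M = False; Q = False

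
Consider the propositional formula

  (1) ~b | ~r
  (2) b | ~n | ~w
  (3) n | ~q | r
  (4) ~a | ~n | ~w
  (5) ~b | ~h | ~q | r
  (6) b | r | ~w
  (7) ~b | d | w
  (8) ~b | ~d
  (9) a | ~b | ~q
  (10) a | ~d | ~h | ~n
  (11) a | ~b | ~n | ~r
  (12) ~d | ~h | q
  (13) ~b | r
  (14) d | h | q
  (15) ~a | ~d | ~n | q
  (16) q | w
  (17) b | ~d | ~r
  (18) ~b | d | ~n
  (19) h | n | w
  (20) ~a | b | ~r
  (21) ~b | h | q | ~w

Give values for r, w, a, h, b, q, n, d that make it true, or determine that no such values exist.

r = True, w = False, a = False, h = True, b = False, q = True, n = True, d = False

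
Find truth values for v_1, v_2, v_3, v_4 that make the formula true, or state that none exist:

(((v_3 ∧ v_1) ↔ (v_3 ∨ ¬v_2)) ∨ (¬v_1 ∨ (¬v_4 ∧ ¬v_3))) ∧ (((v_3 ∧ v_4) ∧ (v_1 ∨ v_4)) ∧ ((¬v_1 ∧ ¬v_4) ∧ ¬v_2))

No satisfying assignment exists.

Case v_4 = True: the conjunct ¬v_4 is False.
Case v_4 = False: the conjunct v_4 is False.
Both cases fail — unsatisfiable.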